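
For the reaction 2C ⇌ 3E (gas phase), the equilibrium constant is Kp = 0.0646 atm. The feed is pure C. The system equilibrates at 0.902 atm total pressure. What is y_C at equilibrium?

Let X = conversion of C (basis 1 mol C); extent of reaction ξ = 0.5X.
Moles: n_C = 1 − X; n_E = 1.5X.
Total moles n_T = 1 + 0.5X.
With p_i = (n_i/n_T)P, Kp = p_E^3 / (p_C^2).
Setting this equal to 0.0646 atm and taking the physical root (0 < X < 1) gives X = 0.240.
Then n_C = 0.76, n_T = 1.12, so y_C = 0.679.

y_C = 0.679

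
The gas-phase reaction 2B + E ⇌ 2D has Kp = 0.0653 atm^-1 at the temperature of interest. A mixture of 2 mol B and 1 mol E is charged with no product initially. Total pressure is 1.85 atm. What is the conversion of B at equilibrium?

X = 0.159

Take 2 mol B as basis and let X be its fractional conversion, so ξ = X.
Mole table: n_B = 2 − 2X; n_E = 1 − X; n_D = 2X.
n_T = Σnᵢ = 3 − X.
y_i = n_i/n_T, p_i = y_i·P. Kp = p_D^2 / (p_B^2 p_E).
This yields a degree-3 equation in X; solving on (0,1), X = 0.159.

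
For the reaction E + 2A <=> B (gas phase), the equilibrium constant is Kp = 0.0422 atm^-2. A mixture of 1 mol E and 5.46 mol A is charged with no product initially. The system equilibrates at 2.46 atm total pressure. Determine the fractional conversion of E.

Let X = conversion of E (basis 1 mol E); extent of reaction ξ = X.
Moles: n_E = 1 − X; n_A = 5.46 − 2X; n_B = X.
n_T = Σnᵢ = 6.46 − 2X.
Mole fractions y_i = n_i/n_T; Kp = p_B / (p_E p_A^2) with p_i = y_i·P.
Substituting and setting equal to 0.0422 atm^-2 gives a polynomial in X; the root in (0,1) is X = 0.152.

X = 0.152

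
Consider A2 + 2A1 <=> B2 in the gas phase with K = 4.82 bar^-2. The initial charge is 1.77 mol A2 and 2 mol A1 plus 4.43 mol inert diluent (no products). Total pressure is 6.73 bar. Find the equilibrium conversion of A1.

Take 2 mol A1 as basis and let X be its fractional conversion, so ξ = X.
Moles: n_A2 = 1.77 − X; n_A1 = 2 − 2X; n_B2 = X; n_I = 4.43 (inert).
Summing: n_T = 8.2 − 2X.
Mole fractions y_i = n_i/n_T; K = p_B2 / (p_A2 p_A1^2) with p_i = y_i·P.
Setting this equal to 4.82 bar^-2 and taking the physical root (0 < X < 1) gives X = 0.798.

X = 0.798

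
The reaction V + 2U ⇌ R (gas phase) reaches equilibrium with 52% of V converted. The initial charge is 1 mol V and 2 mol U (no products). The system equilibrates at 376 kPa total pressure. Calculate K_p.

K_p = 3.19e-05 kPa^-2

Basis: 1 mol V initially; let X = conversion of V. Extent ξ = X.
Moles: n_V = 1 − X; n_U = 2 − 2X; n_R = X.
Summing: n_T = 3 − 2X.
At X = 0.52: n_V = 0.48, n_U = 0.96, n_R = 0.52, n_T = 1.96.
p_i = (n_i/n_T)·P. K_p = p_R / (p_V p_U^2) = 3.19e-05 kPa^-2.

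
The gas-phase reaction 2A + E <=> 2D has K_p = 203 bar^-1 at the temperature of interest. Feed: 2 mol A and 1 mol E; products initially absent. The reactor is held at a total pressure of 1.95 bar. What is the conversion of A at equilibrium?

X = 0.843

Take 2 mol A as basis and let X be its fractional conversion, so ξ = X.
Moles: n_A = 2 − 2X; n_E = 1 − X; n_D = 2X.
Total moles n_T = 3 − X.
Mole fractions y_i = n_i/n_T; K_p = p_D^2 / (p_A^2 p_E) with p_i = y_i·P.
Setting this equal to 203 bar^-1 and taking the physical root (0 < X < 1) gives X = 0.843.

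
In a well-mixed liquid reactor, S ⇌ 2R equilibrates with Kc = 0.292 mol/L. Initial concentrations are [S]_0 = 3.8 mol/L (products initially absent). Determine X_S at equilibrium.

Let X = conversion of S; extent ξ = 3.8·X mol/L.
Concentrations: [S] = 3.8 − 3.8X; [R] = 7.6X.
Kc = [R]^2 / ([S]).
Setting equal to 0.292 and solving for X on (0,1) gives X = 0.129.

X = 0.129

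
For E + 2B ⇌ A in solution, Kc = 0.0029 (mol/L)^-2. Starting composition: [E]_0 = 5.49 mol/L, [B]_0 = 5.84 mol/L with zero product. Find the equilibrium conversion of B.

X = 0.131

Let X = conversion of B; extent ξ = 5.84X/2 mol/L.
Concentrations: [E] = 5.49 − 2.92X; [B] = 5.84 − 5.84X; [A] = 2.92X.
Kc = [A] / ([E] [B]^2).
Solving Kc = 0.0029 for X ∈ (0,1): X = 0.131.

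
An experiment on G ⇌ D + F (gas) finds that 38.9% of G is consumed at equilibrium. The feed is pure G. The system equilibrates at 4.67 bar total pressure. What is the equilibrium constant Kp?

Kp = 0.833 bar

Basis: 1 mol G initially; let X = conversion of G. Extent ξ = X.
At extent ξ: n_G = 1 − X; n_D = X; n_F = X.
n_T = Σnᵢ = 1 + X.
At X = 0.389: n_G = 0.611, n_D = 0.389, n_F = 0.389, n_T = 1.39.
p_i = (n_i/n_T)·P. Kp = p_D p_F / (p_G) = 0.833 bar.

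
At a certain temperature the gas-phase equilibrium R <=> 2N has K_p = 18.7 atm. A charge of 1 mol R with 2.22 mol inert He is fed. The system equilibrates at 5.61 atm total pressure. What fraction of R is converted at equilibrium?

Take 1 mol R as basis and let X be its fractional conversion, so ξ = X.
At extent ξ: n_R = 1 − X; n_N = 2X; n_I = 2.22 (inert).
Total moles n_T = 3.22 + X.
y_i = n_i/n_T, p_i = y_i·P. K_p = p_N^2 / (p_R).
Setting this equal to 18.7 atm and taking the physical root (0 < X < 1) gives X = 0.806.

X = 0.806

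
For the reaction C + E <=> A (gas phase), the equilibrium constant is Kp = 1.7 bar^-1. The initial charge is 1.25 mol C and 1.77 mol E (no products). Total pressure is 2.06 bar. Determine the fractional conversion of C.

X = 0.610

Basis: 1.25 mol C initially; let X = conversion of C. Extent ξ = 1.25X.
Species balance: n_C = 1.25 − 1.25X; n_E = 1.77 − 1.25X; n_A = 1.25X.
n_T = Σnᵢ = 3.02 − 1.25X.
Mole fractions y_i = n_i/n_T; Kp = p_A / (p_C p_E) with p_i = y_i·P.
Substituting and setting equal to 1.7 bar^-1 gives a polynomial in X; the root in (0,1) is X = 0.610.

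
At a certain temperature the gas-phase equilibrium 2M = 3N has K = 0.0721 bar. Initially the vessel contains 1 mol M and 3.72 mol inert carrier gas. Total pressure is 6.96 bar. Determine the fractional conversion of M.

X = 0.210

Let X = conversion of M (basis 1 mol M); extent of reaction ξ = 0.5X.
Mole table: n_M = 1 − X; n_N = 1.5X; n_I = 3.72 (inert).
n_T = Σnᵢ = 4.72 + 0.5X.
With p_i = (n_i/n_T)P, K = p_N^3 / (p_M^2).
This yields a degree-3 equation in X; solving on (0,1), X = 0.210.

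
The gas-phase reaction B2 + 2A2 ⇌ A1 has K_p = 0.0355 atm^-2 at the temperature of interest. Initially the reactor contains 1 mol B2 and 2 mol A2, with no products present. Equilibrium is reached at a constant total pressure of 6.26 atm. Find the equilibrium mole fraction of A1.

y_A1 = 0.134

Take 1 mol B2 as basis and let X be its fractional conversion, so ξ = X.
Mole table: n_B2 = 1 − X; n_A2 = 2 − 2X; n_A1 = X.
n_T = Σnᵢ = 3 − 2X.
Mole fractions y_i = n_i/n_T; K_p = p_A1 / (p_B2 p_A2^2) with p_i = y_i·P.
Equating to 0.0355 atm^-2 and solving on 0 < X < 1: X = 0.317.
Then n_A1 = 0.317, n_T = 2.37, so y_A1 = 0.134.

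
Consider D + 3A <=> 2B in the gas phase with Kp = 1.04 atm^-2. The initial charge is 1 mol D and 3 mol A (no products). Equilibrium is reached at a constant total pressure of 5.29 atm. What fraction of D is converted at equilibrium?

X = 0.647

Let X = conversion of D (basis 1 mol D); extent of reaction ξ = X.
Moles: n_D = 1 − X; n_A = 3 − 3X; n_B = 2X.
Summing: n_T = 4 − 2X.
Mole fractions y_i = n_i/n_T; Kp = p_B^2 / (p_D p_A^3) with p_i = y_i·P.
Substituting and setting equal to 1.04 atm^-2 gives a polynomial in X; the root in (0,1) is X = 0.647.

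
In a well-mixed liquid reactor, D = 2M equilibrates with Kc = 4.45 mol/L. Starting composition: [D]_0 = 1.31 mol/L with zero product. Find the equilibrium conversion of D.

X = 0.590

Let X = conversion of D; extent ξ = 1.31·X mol/L.
Concentrations: [D] = 1.31 − 1.31X; [M] = 2.62X.
Kc = [M]^2 / ([D]).
This equals 4.45 at X = 0.590 (the root in 0 < X < 1).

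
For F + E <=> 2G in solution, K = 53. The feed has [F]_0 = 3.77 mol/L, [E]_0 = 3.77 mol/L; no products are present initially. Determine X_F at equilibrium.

Let X = conversion of F; extent ξ = 3.77·X mol/L.
Concentrations: [F] = 3.77 − 3.77X; [E] = 3.77 − 3.77X; [G] = 7.54X.
K = [G]^2 / ([F] [E]).
This equals 53 at X = 0.784 (the root in 0 < X < 1).

X = 0.784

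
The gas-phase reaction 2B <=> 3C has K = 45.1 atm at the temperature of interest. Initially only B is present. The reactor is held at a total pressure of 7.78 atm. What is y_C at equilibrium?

Basis: 1 mol B initially; let X = conversion of B. Extent ξ = 0.5X.
Species balance: n_B = 1 − X; n_C = 1.5X.
n_T = Σnᵢ = 1 + 0.5X.
y_i = n_i/n_T, p_i = y_i·P. K = p_C^3 / (p_B^2).
Setting this equal to 45.1 atm and taking the physical root (0 < X < 1) gives X = 0.652.
Then n_C = 0.977, n_T = 1.33, so y_C = 0.737.

y_C = 0.737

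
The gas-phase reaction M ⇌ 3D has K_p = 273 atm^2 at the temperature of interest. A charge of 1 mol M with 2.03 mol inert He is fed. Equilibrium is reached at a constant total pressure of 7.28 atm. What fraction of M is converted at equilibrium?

X = 0.854

Take 1 mol M as basis and let X be its fractional conversion, so ξ = X.
At extent ξ: n_M = 1 − X; n_D = 3X; n_I = 2.03 (inert).
Total moles n_T = 3.03 + 2X.
Mole fractions y_i = n_i/n_T; K_p = p_D^3 / (p_M) with p_i = y_i·P.
Equating to 273 atm^2 and solving on 0 < X < 1: X = 0.854.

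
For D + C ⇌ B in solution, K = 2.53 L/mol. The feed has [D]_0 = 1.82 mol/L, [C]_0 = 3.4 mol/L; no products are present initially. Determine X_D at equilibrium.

X = 0.827

Let X = conversion of D; extent ξ = 1.82·X mol/L.
Concentrations: [D] = 1.82 − 1.82X; [C] = 3.4 − 1.82X; [B] = 1.82X.
K = [B] / ([D] [C]).
Equating to 2.53 L/mol: the physical root is X = 0.827.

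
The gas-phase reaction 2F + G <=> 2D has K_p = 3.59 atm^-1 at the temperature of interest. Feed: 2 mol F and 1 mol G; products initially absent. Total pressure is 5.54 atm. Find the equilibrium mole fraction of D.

Basis: 2 mol F initially; let X = conversion of F. Extent ξ = X.
Mole table: n_F = 2 − 2X; n_G = 1 − X; n_D = 2X.
n_T = Σnᵢ = 3 − X.
y_i = n_i/n_T, p_i = y_i·P. K_p = p_D^2 / (p_F^2 p_G).
Setting this equal to 3.59 atm^-1 and taking the physical root (0 < X < 1) gives X = 0.636.
Then n_D = 1.27, n_T = 2.36, so y_D = 0.538.

y_D = 0.538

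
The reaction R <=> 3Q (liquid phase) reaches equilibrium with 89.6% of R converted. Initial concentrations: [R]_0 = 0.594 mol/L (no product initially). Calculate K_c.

Let X = conversion of R.
Concentrations: [R] = 0.594 − 0.594X; [Q] = 1.78X.
At X = 0.896: [R] = 0.0618, [Q] = 1.6.
K_c = [Q]^3 / ([R]) = 65.9 (mol/L)^2.

K_c = 65.9 (mol/L)^2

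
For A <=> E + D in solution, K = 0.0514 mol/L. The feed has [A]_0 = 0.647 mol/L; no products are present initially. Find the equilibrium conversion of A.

Let X = conversion of A; extent ξ = 0.647·X mol/L.
Concentrations: [A] = 0.647 − 0.647X; [E] = 0.647X; [D] = 0.647X.
K = [E] [D] / ([A]).
This equals 0.0514 at X = 0.245 (the root in 0 < X < 1).

X = 0.245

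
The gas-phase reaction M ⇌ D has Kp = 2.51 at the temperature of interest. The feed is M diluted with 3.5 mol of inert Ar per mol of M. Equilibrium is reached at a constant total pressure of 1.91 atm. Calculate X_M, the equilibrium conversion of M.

X = 0.715

Take 1 mol M as basis and let X be its fractional conversion, so ξ = X.
At extent ξ: n_M = 1 − X; n_D = X; n_I = 3.5 (inert).
Since Δν = 0, n_T = 4.5 throughout.
With p_i = (n_i/n_T)P, Kp = p_D / (p_M).
Equating to 2.51 and solving on 0 < X < 1: X = 0.715.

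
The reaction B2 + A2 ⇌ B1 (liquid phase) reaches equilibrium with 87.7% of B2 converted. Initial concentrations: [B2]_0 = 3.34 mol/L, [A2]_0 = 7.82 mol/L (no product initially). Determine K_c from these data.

Let X = conversion of B2.
Concentrations: [B2] = 3.34 − 3.34X; [A2] = 7.82 − 3.34X; [B1] = 3.34X.
At X = 0.877: [B2] = 0.411, [A2] = 4.89, [B1] = 2.93.
K_c = [B1] / ([B2] [A2]) = 1.46 L/mol.

K_c = 1.46 L/mol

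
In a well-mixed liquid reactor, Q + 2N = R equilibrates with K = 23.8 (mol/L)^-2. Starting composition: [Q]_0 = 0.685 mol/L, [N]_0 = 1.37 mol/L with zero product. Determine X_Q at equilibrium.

Let X = conversion of Q; extent ξ = 0.685·X mol/L.
Concentrations: [Q] = 0.685 − 0.685X; [N] = 1.37 − 1.37X; [R] = 0.685X.
K = [R] / ([Q] [N]^2).
Solving K = 23.8 for X ∈ (0,1): X = 0.745.

X = 0.745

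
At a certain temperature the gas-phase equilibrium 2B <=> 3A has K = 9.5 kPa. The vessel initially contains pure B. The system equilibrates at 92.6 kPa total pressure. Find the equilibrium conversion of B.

Take 1 mol B as basis and let X be its fractional conversion, so ξ = 0.5X.
Moles: n_B = 1 − X; n_A = 1.5X.
n_T = Σnᵢ = 1 + 0.5X.
With p_i = (n_i/n_T)P, K = p_A^3 / (p_B^2).
Substituting and setting equal to 9.5 kPa gives a polynomial in X; the root in (0,1) is X = 0.265.

X = 0.265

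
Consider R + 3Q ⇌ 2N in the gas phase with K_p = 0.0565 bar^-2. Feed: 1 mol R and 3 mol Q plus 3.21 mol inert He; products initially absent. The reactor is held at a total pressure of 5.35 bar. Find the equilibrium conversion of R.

X = 0.266

Take 1 mol R as basis and let X be its fractional conversion, so ξ = X.
Species balance: n_R = 1 − X; n_Q = 3 − 3X; n_N = 2X; n_I = 3.21 (inert).
Summing: n_T = 7.21 − 2X.
Mole fractions y_i = n_i/n_T; K_p = p_N^2 / (p_R p_Q^3) with p_i = y_i·P.
This yields a degree-4 equation in X; solving on (0,1), X = 0.266.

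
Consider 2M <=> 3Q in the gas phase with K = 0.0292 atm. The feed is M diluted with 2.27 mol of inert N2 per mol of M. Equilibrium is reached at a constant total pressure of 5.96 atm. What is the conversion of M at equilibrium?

X = 0.152

Basis: 1 mol M initially; let X = conversion of M. Extent ξ = 0.5X.
Moles: n_M = 1 − X; n_Q = 1.5X; n_I = 2.27 (inert).
n_T = Σnᵢ = 3.27 + 0.5X.
y_i = n_i/n_T, p_i = y_i·P. K = p_Q^3 / (p_M^2).
Equating to 0.0292 atm and solving on 0 < X < 1: X = 0.152.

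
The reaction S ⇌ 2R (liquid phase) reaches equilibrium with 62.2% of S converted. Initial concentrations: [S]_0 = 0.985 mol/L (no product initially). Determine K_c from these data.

Let X = conversion of S.
Concentrations: [S] = 0.985 − 0.985X; [R] = 1.97X.
At X = 0.622: [S] = 0.372, [R] = 1.23.
K_c = [R]^2 / ([S]) = 4.03 mol/L.

K_c = 4.03 mol/L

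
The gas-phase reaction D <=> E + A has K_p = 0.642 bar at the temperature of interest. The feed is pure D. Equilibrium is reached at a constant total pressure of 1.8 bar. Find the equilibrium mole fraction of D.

y_D = 0.322

Basis: 1 mol D initially; let X = conversion of D. Extent ξ = X.
Moles: n_D = 1 − X; n_E = X; n_A = X.
n_T = Σnᵢ = 1 + X.
With p_i = (n_i/n_T)P, K_p = p_E p_A / (p_D).
Equating to 0.642 bar and solving on 0 < X < 1: X = 0.513.
Then n_D = 0.487, n_T = 1.51, so y_D = 0.322.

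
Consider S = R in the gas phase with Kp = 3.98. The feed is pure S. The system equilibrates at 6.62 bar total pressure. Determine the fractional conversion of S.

Take 1 mol S as basis and let X be its fractional conversion, so ξ = X.
At extent ξ: n_S = 1 − X; n_R = X.
Since Δν = 0, n_T = 1 throughout.
y_i = n_i/n_T, p_i = y_i·P. Kp = p_R / (p_S).
This yields a degree-1 equation in X; solving on (0,1), X = 0.799.

X = 0.799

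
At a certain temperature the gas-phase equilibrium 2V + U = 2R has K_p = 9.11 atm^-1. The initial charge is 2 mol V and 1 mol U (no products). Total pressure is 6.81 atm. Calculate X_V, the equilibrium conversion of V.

Let X = conversion of V (basis 2 mol V); extent of reaction ξ = X.
Mole table: n_V = 2 − 2X; n_U = 1 − X; n_R = 2X.
n_T = Σnᵢ = 3 − X.
Mole fractions y_i = n_i/n_T; K_p = p_R^2 / (p_V^2 p_U) with p_i = y_i·P.
Substituting and setting equal to 9.11 atm^-1 gives a polynomial in X; the root in (0,1) is X = 0.731.

X = 0.731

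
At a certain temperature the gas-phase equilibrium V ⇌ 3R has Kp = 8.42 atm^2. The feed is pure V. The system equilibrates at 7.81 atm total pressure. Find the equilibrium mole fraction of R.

Take 1 mol V as basis and let X be its fractional conversion, so ξ = X.
Moles: n_V = 1 − X; n_R = 3X.
Total moles n_T = 1 + 2X.
Mole fractions y_i = n_i/n_T; Kp = p_R^3 / (p_V) with p_i = y_i·P.
Equating to 8.42 atm^2 and solving on 0 < X < 1: X = 0.200.
Then n_R = 0.6, n_T = 1.4, so y_R = 0.429.

y_R = 0.429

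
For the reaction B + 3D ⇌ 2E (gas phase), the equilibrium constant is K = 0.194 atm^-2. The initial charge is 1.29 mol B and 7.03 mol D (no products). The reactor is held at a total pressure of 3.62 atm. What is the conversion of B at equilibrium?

X = 0.629

Let X = conversion of B (basis 1.29 mol B); extent of reaction ξ = 1.29X.
At extent ξ: n_B = 1.29 − 1.29X; n_D = 7.03 − 3.87X; n_E = 2.58X.
n_T = Σnᵢ = 8.32 − 2.58X.
Mole fractions y_i = n_i/n_T; K = p_E^2 / (p_B p_D^3) with p_i = y_i·P.
This yields a degree-4 equation in X; solving on (0,1), X = 0.629.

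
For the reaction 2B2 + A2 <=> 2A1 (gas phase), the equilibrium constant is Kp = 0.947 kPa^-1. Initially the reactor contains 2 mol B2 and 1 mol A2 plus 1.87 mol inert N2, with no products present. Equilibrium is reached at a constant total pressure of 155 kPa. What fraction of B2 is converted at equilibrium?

X = 0.749

Basis: 2 mol B2 initially; let X = conversion of B2. Extent ξ = X.
Mole table: n_B2 = 2 − 2X; n_A2 = 1 − X; n_A1 = 2X; n_I = 1.87 (inert).
Total moles n_T = 4.87 − X.
y_i = n_i/n_T, p_i = y_i·P. Kp = p_A1^2 / (p_B2^2 p_A2).
Equating to 0.947 kPa^-1 and solving on 0 < X < 1: X = 0.749.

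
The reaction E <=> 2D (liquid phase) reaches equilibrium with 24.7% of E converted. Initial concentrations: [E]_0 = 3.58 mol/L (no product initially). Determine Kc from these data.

Kc = 1.16 mol/L

Let X = conversion of E.
Concentrations: [E] = 3.58 − 3.58X; [D] = 7.16X.
At X = 0.247: [E] = 2.7, [D] = 1.77.
Kc = [D]^2 / ([E]) = 1.16 mol/L.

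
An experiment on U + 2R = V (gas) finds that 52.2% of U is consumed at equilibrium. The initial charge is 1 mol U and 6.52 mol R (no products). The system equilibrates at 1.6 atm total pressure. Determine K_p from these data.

K_p = 0.597 atm^-2

Basis: 1 mol U initially; let X = conversion of U. Extent ξ = X.
Species balance: n_U = 1 − X; n_R = 6.52 − 2X; n_V = X.
n_T = Σnᵢ = 7.52 − 2X.
At X = 0.522: n_U = 0.478, n_R = 5.48, n_V = 0.522, n_T = 6.48.
p_i = (n_i/n_T)·P. K_p = p_V / (p_U p_R^2) = 0.597 atm^-2.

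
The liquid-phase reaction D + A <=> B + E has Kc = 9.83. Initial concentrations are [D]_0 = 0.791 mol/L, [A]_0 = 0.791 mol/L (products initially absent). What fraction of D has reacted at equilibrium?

X = 0.758

Let X = conversion of D; extent ξ = 0.791·X mol/L.
Concentrations: [D] = 0.791 − 0.791X; [A] = 0.791 − 0.791X; [B] = 0.791X; [E] = 0.791X.
Kc = [B] [E] / ([D] [A]).
Setting equal to 9.83 and solving for X on (0,1) gives X = 0.758.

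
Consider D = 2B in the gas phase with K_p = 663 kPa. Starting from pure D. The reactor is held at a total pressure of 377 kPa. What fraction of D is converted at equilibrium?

X = 0.553

Take 1 mol D as basis and let X be its fractional conversion, so ξ = X.
Mole table: n_D = 1 − X; n_B = 2X.
Total moles n_T = 1 + X.
y_i = n_i/n_T, p_i = y_i·P. K_p = p_B^2 / (p_D).
Setting this equal to 663 kPa and taking the physical root (0 < X < 1) gives X = 0.553.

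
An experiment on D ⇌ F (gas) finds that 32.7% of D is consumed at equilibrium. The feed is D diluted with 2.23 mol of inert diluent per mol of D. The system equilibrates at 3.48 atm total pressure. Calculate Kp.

Take 1 mol D as basis and let X be its fractional conversion, so ξ = X.
Mole table: n_D = 1 − X; n_F = X; n_I = 2.23 (inert).
Total moles n_T = 3.23 (Δν = 0, constant).
At X = 0.327: n_D = 0.673, n_F = 0.327, n_T = 3.23.
p_i = (n_i/n_T)·P. Kp = p_F / (p_D) = 0.486.

Kp = 0.486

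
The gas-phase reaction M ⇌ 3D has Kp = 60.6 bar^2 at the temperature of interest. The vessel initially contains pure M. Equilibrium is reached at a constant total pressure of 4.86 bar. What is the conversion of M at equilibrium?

Let X = conversion of M (basis 1 mol M); extent of reaction ξ = X.
Species balance: n_M = 1 − X; n_D = 3X.
n_T = Σnᵢ = 1 + 2X.
With p_i = (n_i/n_T)P, Kp = p_D^3 / (p_M).
Setting this equal to 60.6 bar^2 and taking the physical root (0 < X < 1) gives X = 0.572.

X = 0.572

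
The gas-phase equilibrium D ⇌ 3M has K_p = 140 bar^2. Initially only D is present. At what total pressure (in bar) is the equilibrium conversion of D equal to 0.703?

P = 5.07 bar

Basis: 1 mol D initially; let X = conversion of D. Extent ξ = X.
Species balance: n_D = 1 − X; n_M = 3X.
Summing: n_T = 1 + 2X.
K_p = p_M^3 / (p_D) with p_i = (n_i/n_T)·P.
At X = 0.703: the mole-fraction product g(X) = Π y_i^ν_i = 5.456. Since K_p = g(X)·P^{2}, P = (K_p/g)^(1/2) = (140/5.456)^(1/2) = 5.07 bar.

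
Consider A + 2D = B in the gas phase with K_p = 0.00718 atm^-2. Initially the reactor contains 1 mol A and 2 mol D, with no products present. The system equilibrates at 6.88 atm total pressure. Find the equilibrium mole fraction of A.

Basis: 1 mol A initially; let X = conversion of A. Extent ξ = X.
Species balance: n_A = 1 − X; n_D = 2 − 2X; n_B = X.
Summing: n_T = 3 − 2X.
y_i = n_i/n_T, p_i = y_i·P. K_p = p_B / (p_A p_D^2).
Substituting and setting equal to 0.00718 atm^-2 gives a polynomial in X; the root in (0,1) is X = 0.121.
Then n_A = 0.879, n_T = 2.76, so y_A = 0.319.

y_A = 0.319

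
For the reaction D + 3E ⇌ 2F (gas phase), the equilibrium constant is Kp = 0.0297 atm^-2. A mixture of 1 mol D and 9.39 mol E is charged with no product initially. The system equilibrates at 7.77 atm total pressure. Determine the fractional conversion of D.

X = 0.738

Basis: 1 mol D initially; let X = conversion of D. Extent ξ = X.
Species balance: n_D = 1 − X; n_E = 9.39 − 3X; n_F = 2X.
n_T = Σnᵢ = 10.4 − 2X.
With p_i = (n_i/n_T)P, Kp = p_F^2 / (p_D p_E^3).
Equating to 0.0297 atm^-2 and solving on 0 < X < 1: X = 0.738.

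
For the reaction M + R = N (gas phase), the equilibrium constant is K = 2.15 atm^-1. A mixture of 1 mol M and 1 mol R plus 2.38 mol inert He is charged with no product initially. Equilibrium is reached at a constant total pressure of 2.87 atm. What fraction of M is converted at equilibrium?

Let X = conversion of M (basis 1 mol M); extent of reaction ξ = X.
Moles: n_M = 1 − X; n_R = 1 − X; n_N = X; n_I = 2.38 (inert).
n_T = Σnᵢ = 4.38 − X.
y_i = n_i/n_T, p_i = y_i·P. K = p_N / (p_M p_R).
Setting this equal to 2.15 atm^-1 and taking the physical root (0 < X < 1) gives X = 0.460.

X = 0.460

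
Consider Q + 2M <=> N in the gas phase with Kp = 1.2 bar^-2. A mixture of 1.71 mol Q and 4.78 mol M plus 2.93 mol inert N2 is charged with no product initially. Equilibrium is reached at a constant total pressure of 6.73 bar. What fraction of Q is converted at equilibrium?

Let X = conversion of Q (basis 1.71 mol Q); extent of reaction ξ = 1.71X.
At extent ξ: n_Q = 1.71 − 1.71X; n_M = 4.78 − 3.42X; n_N = 1.71X; n_I = 2.93 (inert).
Total moles n_T = 9.42 − 3.42X.
Mole fractions y_i = n_i/n_T; Kp = p_N / (p_Q p_M^2) with p_i = y_i·P.
Substituting and setting equal to 1.2 bar^-2 gives a polynomial in X; the root in (0,1) is X = 0.827.

X = 0.827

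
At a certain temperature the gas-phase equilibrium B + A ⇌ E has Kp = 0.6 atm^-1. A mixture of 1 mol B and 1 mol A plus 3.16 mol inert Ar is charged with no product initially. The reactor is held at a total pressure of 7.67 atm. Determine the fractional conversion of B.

X = 0.375

Take 1 mol B as basis and let X be its fractional conversion, so ξ = X.
Mole table: n_B = 1 − X; n_A = 1 − X; n_E = X; n_I = 3.16 (inert).
Total moles n_T = 5.16 − X.
With p_i = (n_i/n_T)P, Kp = p_E / (p_B p_A).
Setting this equal to 0.6 atm^-1 and taking the physical root (0 < X < 1) gives X = 0.375.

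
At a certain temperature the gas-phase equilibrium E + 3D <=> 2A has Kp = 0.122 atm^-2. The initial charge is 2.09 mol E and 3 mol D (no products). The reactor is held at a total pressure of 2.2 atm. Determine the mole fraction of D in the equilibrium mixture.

Let X = conversion of D (basis 3 mol D); extent of reaction ξ = X.
Species balance: n_E = 2.09 − X; n_D = 3 − 3X; n_A = 2X.
Total moles n_T = 5.09 − 2X.
y_i = n_i/n_T, p_i = y_i·P. Kp = p_A^2 / (p_E p_D^3).
This yields a degree-4 equation in X; solving on (0,1), X = 0.329.
Then n_D = 2.01, n_T = 4.43, so y_D = 0.454.

y_D = 0.454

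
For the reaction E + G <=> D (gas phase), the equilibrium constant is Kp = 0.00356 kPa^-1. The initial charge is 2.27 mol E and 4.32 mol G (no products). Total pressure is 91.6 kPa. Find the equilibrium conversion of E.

Let X = conversion of E (basis 2.27 mol E); extent of reaction ξ = 2.27X.
Species balance: n_E = 2.27 − 2.27X; n_G = 4.32 − 2.27X; n_D = 2.27X.
Total moles n_T = 6.59 − 2.27X.
With p_i = (n_i/n_T)P, Kp = p_D / (p_E p_G).
Setting this equal to 0.00356 kPa^-1 and taking the physical root (0 < X < 1) gives X = 0.171.

X = 0.171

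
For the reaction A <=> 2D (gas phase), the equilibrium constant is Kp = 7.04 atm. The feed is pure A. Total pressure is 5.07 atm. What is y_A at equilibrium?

y_A = 0.327

Take 1 mol A as basis and let X be its fractional conversion, so ξ = X.
Species balance: n_A = 1 − X; n_D = 2X.
Summing: n_T = 1 + X.
With p_i = (n_i/n_T)P, Kp = p_D^2 / (p_A).
This yields a degree-2 equation in X; solving on (0,1), X = 0.508.
Then n_A = 0.492, n_T = 1.51, so y_A = 0.327.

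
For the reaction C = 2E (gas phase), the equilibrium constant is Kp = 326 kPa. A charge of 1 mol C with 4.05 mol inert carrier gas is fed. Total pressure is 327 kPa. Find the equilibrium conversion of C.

Basis: 1 mol C initially; let X = conversion of C. Extent ξ = X.
Species balance: n_C = 1 − X; n_E = 2X; n_I = 4.05 (inert).
Summing: n_T = 5.05 + X.
With p_i = (n_i/n_T)P, Kp = p_E^2 / (p_C).
Setting this equal to 326 kPa and taking the physical root (0 < X < 1) gives X = 0.678.

X = 0.678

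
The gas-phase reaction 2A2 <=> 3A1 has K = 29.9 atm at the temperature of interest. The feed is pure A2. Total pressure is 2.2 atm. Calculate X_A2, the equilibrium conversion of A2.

X = 0.733

Basis: 1 mol A2 initially; let X = conversion of A2. Extent ξ = 0.5X.
Mole table: n_A2 = 1 − X; n_A1 = 1.5X.
Summing: n_T = 1 + 0.5X.
With p_i = (n_i/n_T)P, K = p_A1^3 / (p_A2^2).
Equating to 29.9 atm and solving on 0 < X < 1: X = 0.733.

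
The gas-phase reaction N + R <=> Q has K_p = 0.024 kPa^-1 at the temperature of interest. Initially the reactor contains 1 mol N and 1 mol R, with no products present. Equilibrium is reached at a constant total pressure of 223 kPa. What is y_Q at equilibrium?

Basis: 1 mol N initially; let X = conversion of N. Extent ξ = X.
At extent ξ: n_N = 1 − X; n_R = 1 − X; n_Q = X.
n_T = Σnᵢ = 2 − X.
y_i = n_i/n_T, p_i = y_i·P. K_p = p_Q / (p_N p_R).
Substituting and setting equal to 0.024 kPa^-1 gives a polynomial in X; the root in (0,1) is X = 0.603.
Then n_Q = 0.603, n_T = 1.4, so y_Q = 0.432.

y_Q = 0.432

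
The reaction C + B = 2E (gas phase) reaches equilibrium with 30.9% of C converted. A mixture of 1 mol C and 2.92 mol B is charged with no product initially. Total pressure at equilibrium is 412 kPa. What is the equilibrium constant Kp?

Basis: 1 mol C initially; let X = conversion of C. Extent ξ = X.
Moles: n_C = 1 − X; n_B = 2.92 − X; n_E = 2X.
n_T stays at 3.92 (no change in mole number).
At X = 0.309: n_C = 0.691, n_B = 2.61, n_E = 0.618, n_T = 3.92.
p_i = (n_i/n_T)·P. Kp = p_E^2 / (p_C p_B) = 0.212.

Kp = 0.212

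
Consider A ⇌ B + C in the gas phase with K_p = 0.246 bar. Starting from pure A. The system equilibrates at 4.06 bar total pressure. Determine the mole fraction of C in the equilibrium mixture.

y_C = 0.193

Let X = conversion of A (basis 1 mol A); extent of reaction ξ = X.
Mole table: n_A = 1 − X; n_B = X; n_C = X.
Summing: n_T = 1 + X.
With p_i = (n_i/n_T)P, K_p = p_B p_C / (p_A).
Setting this equal to 0.246 bar and taking the physical root (0 < X < 1) gives X = 0.239.
Then n_C = 0.239, n_T = 1.24, so y_C = 0.193.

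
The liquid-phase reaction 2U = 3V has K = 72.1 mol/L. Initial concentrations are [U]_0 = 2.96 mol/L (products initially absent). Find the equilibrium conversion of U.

Let X = conversion of U; extent ξ = 2.96X/2 mol/L.
Concentrations: [U] = 2.96 − 2.96X; [V] = 4.44X.
K = [V]^3 / ([U]^2).
This equals 72.1 at X = 0.756 (the root in 0 < X < 1).

X = 0.756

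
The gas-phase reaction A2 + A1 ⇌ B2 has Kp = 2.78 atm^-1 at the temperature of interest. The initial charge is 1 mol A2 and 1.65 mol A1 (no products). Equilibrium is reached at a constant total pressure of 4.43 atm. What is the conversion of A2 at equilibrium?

Take 1 mol A2 as basis and let X be its fractional conversion, so ξ = X.
Species balance: n_A2 = 1 − X; n_A1 = 1.65 − X; n_B2 = X.
n_T = Σnᵢ = 2.65 − X.
Mole fractions y_i = n_i/n_T; Kp = p_B2 / (p_A2 p_A1) with p_i = y_i·P.
Substituting and setting equal to 2.78 atm^-1 gives a polynomial in X; the root in (0,1) is X = 0.846.

X = 0.846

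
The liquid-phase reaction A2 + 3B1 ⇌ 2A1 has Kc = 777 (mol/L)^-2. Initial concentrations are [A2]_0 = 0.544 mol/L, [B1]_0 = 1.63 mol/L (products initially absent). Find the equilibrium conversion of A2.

X = 0.852

Let X = conversion of A2; extent ξ = 0.544·X mol/L.
Concentrations: [A2] = 0.544 − 0.544X; [B1] = 1.63 − 1.63X; [A1] = 1.09X.
Kc = [A1]^2 / ([A2] [B1]^3).
This equals 777 at X = 0.852 (the root in 0 < X < 1).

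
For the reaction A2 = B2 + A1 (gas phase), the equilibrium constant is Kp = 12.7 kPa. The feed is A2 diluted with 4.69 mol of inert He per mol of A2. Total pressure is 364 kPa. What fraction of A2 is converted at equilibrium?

X = 0.366

Take 1 mol A2 as basis and let X be its fractional conversion, so ξ = X.
Species balance: n_A2 = 1 − X; n_B2 = X; n_A1 = X; n_I = 4.69 (inert).
Summing: n_T = 5.69 + X.
Mole fractions y_i = n_i/n_T; Kp = p_B2 p_A1 / (p_A2) with p_i = y_i·P.
Equating to 12.7 kPa and solving on 0 < X < 1: X = 0.366.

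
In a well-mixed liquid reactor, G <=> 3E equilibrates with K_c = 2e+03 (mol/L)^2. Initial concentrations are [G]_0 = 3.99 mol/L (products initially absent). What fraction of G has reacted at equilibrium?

Let X = conversion of G; extent ξ = 3.99·X mol/L.
Concentrations: [G] = 3.99 − 3.99X; [E] = 12X.
K_c = [E]^3 / ([G]).
Equating to 2e+03 (mol/L)^2: the physical root is X = 0.862.

X = 0.862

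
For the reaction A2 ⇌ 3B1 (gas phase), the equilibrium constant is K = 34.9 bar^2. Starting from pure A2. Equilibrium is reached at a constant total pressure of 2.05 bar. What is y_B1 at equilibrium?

Let X = conversion of A2 (basis 1 mol A2); extent of reaction ξ = X.
Mole table: n_A2 = 1 − X; n_B1 = 3X.
Summing: n_T = 1 + 2X.
y_i = n_i/n_T, p_i = y_i·P. K = p_B1^3 / (p_A2).
Equating to 34.9 bar^2 and solving on 0 < X < 1: X = 0.770.
Then n_B1 = 2.31, n_T = 2.54, so y_B1 = 0.909.

y_B1 = 0.909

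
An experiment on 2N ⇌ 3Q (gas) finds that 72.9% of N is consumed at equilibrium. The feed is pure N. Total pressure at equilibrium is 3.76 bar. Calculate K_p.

K_p = 49.1 bar

Basis: 1 mol N initially; let X = conversion of N. Extent ξ = 0.5X.
At extent ξ: n_N = 1 − X; n_Q = 1.5X.
Summing: n_T = 1 + 0.5X.
At X = 0.729: n_N = 0.271, n_Q = 1.09, n_T = 1.36.
p_i = (n_i/n_T)·P. K_p = p_Q^3 / (p_N^2) = 49.1 bar.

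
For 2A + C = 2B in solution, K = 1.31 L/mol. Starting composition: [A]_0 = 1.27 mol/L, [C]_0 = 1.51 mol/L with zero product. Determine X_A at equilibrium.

X = 0.552

Let X = conversion of A; extent ξ = 1.27X/2 mol/L.
Concentrations: [A] = 1.27 − 1.27X; [C] = 1.51 − 0.635X; [B] = 1.27X.
K = [B]^2 / ([A]^2 [C]).
Solving K = 1.31 for X ∈ (0,1): X = 0.552.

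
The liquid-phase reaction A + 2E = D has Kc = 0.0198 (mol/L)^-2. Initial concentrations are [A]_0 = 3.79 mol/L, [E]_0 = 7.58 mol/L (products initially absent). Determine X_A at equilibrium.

Let X = conversion of A; extent ξ = 3.79·X mol/L.
Concentrations: [A] = 3.79 − 3.79X; [E] = 7.58 − 7.58X; [D] = 3.79X.
Kc = [D] / ([A] [E]^2).
This equals 0.0198 at X = 0.335 (the root in 0 < X < 1).

X = 0.335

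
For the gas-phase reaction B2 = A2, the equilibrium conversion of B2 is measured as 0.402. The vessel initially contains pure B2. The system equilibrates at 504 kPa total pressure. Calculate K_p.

Basis: 1 mol B2 initially; let X = conversion of B2. Extent ξ = X.
At extent ξ: n_B2 = 1 − X; n_A2 = X.
Since Δν = 0, n_T = 1 throughout.
At X = 0.402: n_B2 = 0.598, n_A2 = 0.402, n_T = 1.
p_i = (n_i/n_T)·P. K_p = p_A2 / (p_B2) = 0.672.

K_p = 0.672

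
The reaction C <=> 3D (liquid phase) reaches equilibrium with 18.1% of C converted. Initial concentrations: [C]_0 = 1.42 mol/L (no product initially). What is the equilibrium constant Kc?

Let X = conversion of C.
Concentrations: [C] = 1.42 − 1.42X; [D] = 4.26X.
At X = 0.181: [C] = 1.16, [D] = 0.771.
Kc = [D]^3 / ([C]) = 0.394 (mol/L)^2.

Kc = 0.394 (mol/L)^2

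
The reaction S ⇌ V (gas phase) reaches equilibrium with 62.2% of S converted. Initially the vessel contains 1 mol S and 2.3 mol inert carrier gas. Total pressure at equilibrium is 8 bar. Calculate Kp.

Basis: 1 mol S initially; let X = conversion of S. Extent ξ = X.
Species balance: n_S = 1 − X; n_V = X; n_I = 2.3 (inert).
n_T stays at 3.3 (no change in mole number).
At X = 0.622: n_S = 0.378, n_V = 0.622, n_T = 3.3.
p_i = (n_i/n_T)·P. Kp = p_V / (p_S) = 1.65.

Kp = 1.65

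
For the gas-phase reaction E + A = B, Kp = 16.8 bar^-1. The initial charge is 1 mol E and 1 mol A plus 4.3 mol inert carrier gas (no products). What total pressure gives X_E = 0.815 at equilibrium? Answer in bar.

Basis: 1 mol E initially; let X = conversion of E. Extent ξ = X.
Moles: n_E = 1 − X; n_A = 1 − X; n_B = X; n_I = 4.3 (inert).
Summing: n_T = 6.3 − X.
Kp = p_B / (p_E p_A) with p_i = (n_i/n_T)·P.
At X = 0.815: the mole-fraction product g(X) = Π y_i^ν_i = 130.6. Since Kp = g(X)·P^{-1}, P = (g/Kp)^(1/1) = (130.6/16.8)^(1/1) = 7.77 bar.

P = 7.77 bar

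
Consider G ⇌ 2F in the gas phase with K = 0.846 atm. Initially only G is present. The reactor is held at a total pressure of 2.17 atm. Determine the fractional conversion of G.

X = 0.298

Take 1 mol G as basis and let X be its fractional conversion, so ξ = X.
Species balance: n_G = 1 − X; n_F = 2X.
Summing: n_T = 1 + X.
y_i = n_i/n_T, p_i = y_i·P. K = p_F^2 / (p_G).
This yields a degree-2 equation in X; solving on (0,1), X = 0.298.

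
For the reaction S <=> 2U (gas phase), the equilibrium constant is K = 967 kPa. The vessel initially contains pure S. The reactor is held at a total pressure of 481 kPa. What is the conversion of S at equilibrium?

Let X = conversion of S (basis 1 mol S); extent of reaction ξ = X.
At extent ξ: n_S = 1 − X; n_U = 2X.
Summing: n_T = 1 + X.
y_i = n_i/n_T, p_i = y_i·P. K = p_U^2 / (p_S).
Setting this equal to 967 kPa and taking the physical root (0 < X < 1) gives X = 0.578.

X = 0.578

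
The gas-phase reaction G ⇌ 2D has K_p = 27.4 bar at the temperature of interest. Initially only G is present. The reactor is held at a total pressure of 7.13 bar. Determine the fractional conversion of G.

Take 1 mol G as basis and let X be its fractional conversion, so ξ = X.
Species balance: n_G = 1 − X; n_D = 2X.
Total moles n_T = 1 + X.
y_i = n_i/n_T, p_i = y_i·P. K_p = p_D^2 / (p_G).
Setting this equal to 27.4 bar and taking the physical root (0 < X < 1) gives X = 0.700.

X = 0.700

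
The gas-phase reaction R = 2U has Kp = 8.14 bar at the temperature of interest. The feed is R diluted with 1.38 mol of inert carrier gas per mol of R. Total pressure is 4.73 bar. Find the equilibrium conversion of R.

Basis: 1 mol R initially; let X = conversion of R. Extent ξ = X.
Moles: n_R = 1 − X; n_U = 2X; n_I = 1.38 (inert).
Summing: n_T = 2.38 + X.
y_i = n_i/n_T, p_i = y_i·P. Kp = p_U^2 / (p_R).
Equating to 8.14 bar and solving on 0 < X < 1: X = 0.664.

X = 0.664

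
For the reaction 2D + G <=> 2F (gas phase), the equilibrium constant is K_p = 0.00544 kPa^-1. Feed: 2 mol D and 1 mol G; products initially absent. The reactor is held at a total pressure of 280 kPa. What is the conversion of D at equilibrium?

Let X = conversion of D (basis 2 mol D); extent of reaction ξ = X.
Moles: n_D = 2 − 2X; n_G = 1 − X; n_F = 2X.
Summing: n_T = 3 − X.
Mole fractions y_i = n_i/n_T; K_p = p_F^2 / (p_D^2 p_G) with p_i = y_i·P.
Equating to 0.00544 kPa^-1 and solving on 0 < X < 1: X = 0.376.

X = 0.376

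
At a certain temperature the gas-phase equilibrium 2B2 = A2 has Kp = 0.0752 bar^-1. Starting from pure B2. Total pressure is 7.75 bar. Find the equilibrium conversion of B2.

Basis: 1 mol B2 initially; let X = conversion of B2. Extent ξ = 0.5X.
Mole table: n_B2 = 1 − X; n_A2 = 0.5X.
Summing: n_T = 1 − 0.5X.
Mole fractions y_i = n_i/n_T; Kp = p_A2 / (p_B2^2) with p_i = y_i·P.
Equating to 0.0752 bar^-1 and solving on 0 < X < 1: X = 0.452.

X = 0.452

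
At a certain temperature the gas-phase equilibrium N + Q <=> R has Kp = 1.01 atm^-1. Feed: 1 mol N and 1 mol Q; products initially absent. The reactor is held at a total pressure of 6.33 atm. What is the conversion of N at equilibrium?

X = 0.632

Basis: 1 mol N initially; let X = conversion of N. Extent ξ = X.
Species balance: n_N = 1 − X; n_Q = 1 − X; n_R = X.
Total moles n_T = 2 − X.
With p_i = (n_i/n_T)P, Kp = p_R / (p_N p_Q).
Setting this equal to 1.01 atm^-1 and taking the physical root (0 < X < 1) gives X = 0.632.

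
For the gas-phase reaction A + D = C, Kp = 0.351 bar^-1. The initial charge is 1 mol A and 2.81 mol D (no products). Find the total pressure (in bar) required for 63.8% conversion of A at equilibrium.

Let X = conversion of A (basis 1 mol A); extent of reaction ξ = X.
Mole table: n_A = 1 − X; n_D = 2.81 − X; n_C = X.
Summing: n_T = 3.81 − X.
Kp = p_C / (p_A p_D) with p_i = (n_i/n_T)·P.
At X = 0.638: the mole-fraction product g(X) = Π y_i^ν_i = 2.574. Since Kp = g(X)·P^{-1}, P = (g/Kp)^(1/1) = (2.574/0.351)^(1/1) = 7.33 bar.

P = 7.33 bar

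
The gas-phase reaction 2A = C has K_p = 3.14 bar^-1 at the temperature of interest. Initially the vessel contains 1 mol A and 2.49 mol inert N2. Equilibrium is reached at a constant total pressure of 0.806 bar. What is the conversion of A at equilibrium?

Let X = conversion of A (basis 1 mol A); extent of reaction ξ = 0.5X.
Species balance: n_A = 1 − X; n_C = 0.5X; n_I = 2.49 (inert).
Total moles n_T = 3.49 − 0.5X.
Mole fractions y_i = n_i/n_T; K_p = p_C / (p_A^2) with p_i = y_i·P.
This yields a degree-2 equation in X; solving on (0,1), X = 0.457.

X = 0.457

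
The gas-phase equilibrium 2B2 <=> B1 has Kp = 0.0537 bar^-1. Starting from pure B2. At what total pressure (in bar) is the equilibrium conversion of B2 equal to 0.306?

Let X = conversion of B2 (basis 1 mol B2); extent of reaction ξ = 0.5X.
At extent ξ: n_B2 = 1 − X; n_B1 = 0.5X.
Summing: n_T = 1 − 0.5X.
Kp = p_B1 / (p_B2^2) with p_i = (n_i/n_T)·P.
At X = 0.306: the mole-fraction product g(X) = Π y_i^ν_i = 0.2691. Since Kp = g(X)·P^{-1}, P = (g/Kp)^(1/1) = (0.2691/0.0537)^(1/1) = 5.01 bar.

P = 5.01 bar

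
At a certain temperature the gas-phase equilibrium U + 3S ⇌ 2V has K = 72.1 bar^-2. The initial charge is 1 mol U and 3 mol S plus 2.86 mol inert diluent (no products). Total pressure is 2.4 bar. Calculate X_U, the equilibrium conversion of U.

Basis: 1 mol U initially; let X = conversion of U. Extent ξ = X.
At extent ξ: n_U = 1 − X; n_S = 3 − 3X; n_V = 2X; n_I = 2.86 (inert).
Total moles n_T = 6.86 − 2X.
Mole fractions y_i = n_i/n_T; K = p_V^2 / (p_U p_S^3) with p_i = y_i·P.
This yields a degree-4 equation in X; solving on (0,1), X = 0.727.

X = 0.727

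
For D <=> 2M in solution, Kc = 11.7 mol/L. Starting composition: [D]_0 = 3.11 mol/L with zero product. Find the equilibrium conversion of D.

Let X = conversion of D; extent ξ = 3.11·X mol/L.
Concentrations: [D] = 3.11 − 3.11X; [M] = 6.22X.
Kc = [M]^2 / ([D]).
Solving Kc = 11.7 for X ∈ (0,1): X = 0.608.

X = 0.608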